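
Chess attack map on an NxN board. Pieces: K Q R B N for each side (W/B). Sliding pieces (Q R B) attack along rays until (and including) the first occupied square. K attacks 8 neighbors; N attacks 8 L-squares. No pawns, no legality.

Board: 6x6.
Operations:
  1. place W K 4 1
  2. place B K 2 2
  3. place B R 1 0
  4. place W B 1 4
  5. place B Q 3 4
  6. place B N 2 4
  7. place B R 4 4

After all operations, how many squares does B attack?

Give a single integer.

Op 1: place WK@(4,1)
Op 2: place BK@(2,2)
Op 3: place BR@(1,0)
Op 4: place WB@(1,4)
Op 5: place BQ@(3,4)
Op 6: place BN@(2,4)
Op 7: place BR@(4,4)
Per-piece attacks for B:
  BR@(1,0): attacks (1,1) (1,2) (1,3) (1,4) (2,0) (3,0) (4,0) (5,0) (0,0) [ray(0,1) blocked at (1,4)]
  BK@(2,2): attacks (2,3) (2,1) (3,2) (1,2) (3,3) (3,1) (1,3) (1,1)
  BN@(2,4): attacks (4,5) (0,5) (3,2) (4,3) (1,2) (0,3)
  BQ@(3,4): attacks (3,5) (3,3) (3,2) (3,1) (3,0) (4,4) (2,4) (4,5) (4,3) (5,2) (2,5) (2,3) (1,2) (0,1) [ray(1,0) blocked at (4,4); ray(-1,0) blocked at (2,4)]
  BR@(4,4): attacks (4,5) (4,3) (4,2) (4,1) (5,4) (3,4) [ray(0,-1) blocked at (4,1); ray(-1,0) blocked at (3,4)]
Union (28 distinct): (0,0) (0,1) (0,3) (0,5) (1,1) (1,2) (1,3) (1,4) (2,0) (2,1) (2,3) (2,4) (2,5) (3,0) (3,1) (3,2) (3,3) (3,4) (3,5) (4,0) (4,1) (4,2) (4,3) (4,4) (4,5) (5,0) (5,2) (5,4)

Answer: 28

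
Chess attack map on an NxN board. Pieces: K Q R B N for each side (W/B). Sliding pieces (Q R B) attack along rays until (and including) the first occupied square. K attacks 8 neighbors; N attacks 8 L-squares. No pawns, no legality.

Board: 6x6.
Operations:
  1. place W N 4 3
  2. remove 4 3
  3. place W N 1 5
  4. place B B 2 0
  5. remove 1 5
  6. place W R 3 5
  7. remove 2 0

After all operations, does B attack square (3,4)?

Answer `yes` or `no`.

Answer: no

Derivation:
Op 1: place WN@(4,3)
Op 2: remove (4,3)
Op 3: place WN@(1,5)
Op 4: place BB@(2,0)
Op 5: remove (1,5)
Op 6: place WR@(3,5)
Op 7: remove (2,0)
Per-piece attacks for B:
B attacks (3,4): no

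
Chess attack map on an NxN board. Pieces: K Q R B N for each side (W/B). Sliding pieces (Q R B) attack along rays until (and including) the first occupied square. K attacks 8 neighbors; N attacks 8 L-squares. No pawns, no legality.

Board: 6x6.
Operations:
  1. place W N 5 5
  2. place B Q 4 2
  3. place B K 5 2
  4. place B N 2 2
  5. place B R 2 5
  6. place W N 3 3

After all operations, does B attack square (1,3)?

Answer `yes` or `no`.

Answer: no

Derivation:
Op 1: place WN@(5,5)
Op 2: place BQ@(4,2)
Op 3: place BK@(5,2)
Op 4: place BN@(2,2)
Op 5: place BR@(2,5)
Op 6: place WN@(3,3)
Per-piece attacks for B:
  BN@(2,2): attacks (3,4) (4,3) (1,4) (0,3) (3,0) (4,1) (1,0) (0,1)
  BR@(2,5): attacks (2,4) (2,3) (2,2) (3,5) (4,5) (5,5) (1,5) (0,5) [ray(0,-1) blocked at (2,2); ray(1,0) blocked at (5,5)]
  BQ@(4,2): attacks (4,3) (4,4) (4,5) (4,1) (4,0) (5,2) (3,2) (2,2) (5,3) (5,1) (3,3) (3,1) (2,0) [ray(1,0) blocked at (5,2); ray(-1,0) blocked at (2,2); ray(-1,1) blocked at (3,3)]
  BK@(5,2): attacks (5,3) (5,1) (4,2) (4,3) (4,1)
B attacks (1,3): no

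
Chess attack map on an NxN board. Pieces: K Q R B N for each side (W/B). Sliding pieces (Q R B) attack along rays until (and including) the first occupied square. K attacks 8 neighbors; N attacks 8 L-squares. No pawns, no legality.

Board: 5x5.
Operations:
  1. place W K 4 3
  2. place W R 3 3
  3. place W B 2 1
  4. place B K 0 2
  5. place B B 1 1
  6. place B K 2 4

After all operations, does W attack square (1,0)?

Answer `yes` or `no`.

Answer: yes

Derivation:
Op 1: place WK@(4,3)
Op 2: place WR@(3,3)
Op 3: place WB@(2,1)
Op 4: place BK@(0,2)
Op 5: place BB@(1,1)
Op 6: place BK@(2,4)
Per-piece attacks for W:
  WB@(2,1): attacks (3,2) (4,3) (3,0) (1,2) (0,3) (1,0) [ray(1,1) blocked at (4,3)]
  WR@(3,3): attacks (3,4) (3,2) (3,1) (3,0) (4,3) (2,3) (1,3) (0,3) [ray(1,0) blocked at (4,3)]
  WK@(4,3): attacks (4,4) (4,2) (3,3) (3,4) (3,2)
W attacks (1,0): yes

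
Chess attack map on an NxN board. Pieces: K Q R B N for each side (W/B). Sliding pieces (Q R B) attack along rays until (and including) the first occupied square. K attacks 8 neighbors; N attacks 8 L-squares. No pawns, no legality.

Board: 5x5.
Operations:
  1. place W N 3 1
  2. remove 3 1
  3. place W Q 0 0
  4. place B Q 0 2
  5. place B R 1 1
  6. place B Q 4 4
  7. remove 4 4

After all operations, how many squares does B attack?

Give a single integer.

Op 1: place WN@(3,1)
Op 2: remove (3,1)
Op 3: place WQ@(0,0)
Op 4: place BQ@(0,2)
Op 5: place BR@(1,1)
Op 6: place BQ@(4,4)
Op 7: remove (4,4)
Per-piece attacks for B:
  BQ@(0,2): attacks (0,3) (0,4) (0,1) (0,0) (1,2) (2,2) (3,2) (4,2) (1,3) (2,4) (1,1) [ray(0,-1) blocked at (0,0); ray(1,-1) blocked at (1,1)]
  BR@(1,1): attacks (1,2) (1,3) (1,4) (1,0) (2,1) (3,1) (4,1) (0,1)
Union (16 distinct): (0,0) (0,1) (0,3) (0,4) (1,0) (1,1) (1,2) (1,3) (1,4) (2,1) (2,2) (2,4) (3,1) (3,2) (4,1) (4,2)

Answer: 16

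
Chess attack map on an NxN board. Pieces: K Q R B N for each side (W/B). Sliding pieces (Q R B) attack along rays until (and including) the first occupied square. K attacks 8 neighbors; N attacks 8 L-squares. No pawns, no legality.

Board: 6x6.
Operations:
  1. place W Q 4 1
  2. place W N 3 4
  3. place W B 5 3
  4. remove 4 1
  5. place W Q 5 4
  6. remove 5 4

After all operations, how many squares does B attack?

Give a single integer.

Answer: 0

Derivation:
Op 1: place WQ@(4,1)
Op 2: place WN@(3,4)
Op 3: place WB@(5,3)
Op 4: remove (4,1)
Op 5: place WQ@(5,4)
Op 6: remove (5,4)
Per-piece attacks for B:
Union (0 distinct): (none)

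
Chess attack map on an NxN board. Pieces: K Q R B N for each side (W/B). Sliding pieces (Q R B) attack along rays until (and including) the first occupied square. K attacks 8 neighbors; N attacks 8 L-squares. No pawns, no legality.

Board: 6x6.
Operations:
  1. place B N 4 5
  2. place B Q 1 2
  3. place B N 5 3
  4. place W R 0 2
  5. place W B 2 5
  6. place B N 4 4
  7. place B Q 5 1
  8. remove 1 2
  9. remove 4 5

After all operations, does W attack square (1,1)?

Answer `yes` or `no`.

Op 1: place BN@(4,5)
Op 2: place BQ@(1,2)
Op 3: place BN@(5,3)
Op 4: place WR@(0,2)
Op 5: place WB@(2,5)
Op 6: place BN@(4,4)
Op 7: place BQ@(5,1)
Op 8: remove (1,2)
Op 9: remove (4,5)
Per-piece attacks for W:
  WR@(0,2): attacks (0,3) (0,4) (0,5) (0,1) (0,0) (1,2) (2,2) (3,2) (4,2) (5,2)
  WB@(2,5): attacks (3,4) (4,3) (5,2) (1,4) (0,3)
W attacks (1,1): no

Answer: no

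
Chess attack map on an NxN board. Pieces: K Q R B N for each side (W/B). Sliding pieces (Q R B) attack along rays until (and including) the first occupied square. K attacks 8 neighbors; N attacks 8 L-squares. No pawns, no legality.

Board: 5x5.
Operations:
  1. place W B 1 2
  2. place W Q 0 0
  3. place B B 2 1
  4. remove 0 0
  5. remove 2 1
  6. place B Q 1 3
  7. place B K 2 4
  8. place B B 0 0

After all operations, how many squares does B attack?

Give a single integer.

Op 1: place WB@(1,2)
Op 2: place WQ@(0,0)
Op 3: place BB@(2,1)
Op 4: remove (0,0)
Op 5: remove (2,1)
Op 6: place BQ@(1,3)
Op 7: place BK@(2,4)
Op 8: place BB@(0,0)
Per-piece attacks for B:
  BB@(0,0): attacks (1,1) (2,2) (3,3) (4,4)
  BQ@(1,3): attacks (1,4) (1,2) (2,3) (3,3) (4,3) (0,3) (2,4) (2,2) (3,1) (4,0) (0,4) (0,2) [ray(0,-1) blocked at (1,2); ray(1,1) blocked at (2,4)]
  BK@(2,4): attacks (2,3) (3,4) (1,4) (3,3) (1,3)
Union (16 distinct): (0,2) (0,3) (0,4) (1,1) (1,2) (1,3) (1,4) (2,2) (2,3) (2,4) (3,1) (3,3) (3,4) (4,0) (4,3) (4,4)

Answer: 16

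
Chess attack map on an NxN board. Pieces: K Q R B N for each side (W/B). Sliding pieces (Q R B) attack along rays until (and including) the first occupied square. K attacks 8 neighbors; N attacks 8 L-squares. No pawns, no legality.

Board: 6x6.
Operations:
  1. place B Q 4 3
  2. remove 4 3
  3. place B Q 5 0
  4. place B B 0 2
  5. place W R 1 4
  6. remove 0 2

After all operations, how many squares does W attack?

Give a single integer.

Answer: 10

Derivation:
Op 1: place BQ@(4,3)
Op 2: remove (4,3)
Op 3: place BQ@(5,0)
Op 4: place BB@(0,2)
Op 5: place WR@(1,4)
Op 6: remove (0,2)
Per-piece attacks for W:
  WR@(1,4): attacks (1,5) (1,3) (1,2) (1,1) (1,0) (2,4) (3,4) (4,4) (5,4) (0,4)
Union (10 distinct): (0,4) (1,0) (1,1) (1,2) (1,3) (1,5) (2,4) (3,4) (4,4) (5,4)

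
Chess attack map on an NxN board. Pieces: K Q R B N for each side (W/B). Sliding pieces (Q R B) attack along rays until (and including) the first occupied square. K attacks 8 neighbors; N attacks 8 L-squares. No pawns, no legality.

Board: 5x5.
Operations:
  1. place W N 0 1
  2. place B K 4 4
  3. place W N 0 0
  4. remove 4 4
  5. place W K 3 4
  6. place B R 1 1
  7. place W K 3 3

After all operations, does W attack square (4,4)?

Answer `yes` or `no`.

Op 1: place WN@(0,1)
Op 2: place BK@(4,4)
Op 3: place WN@(0,0)
Op 4: remove (4,4)
Op 5: place WK@(3,4)
Op 6: place BR@(1,1)
Op 7: place WK@(3,3)
Per-piece attacks for W:
  WN@(0,0): attacks (1,2) (2,1)
  WN@(0,1): attacks (1,3) (2,2) (2,0)
  WK@(3,3): attacks (3,4) (3,2) (4,3) (2,3) (4,4) (4,2) (2,4) (2,2)
  WK@(3,4): attacks (3,3) (4,4) (2,4) (4,3) (2,3)
W attacks (4,4): yes

Answer: yes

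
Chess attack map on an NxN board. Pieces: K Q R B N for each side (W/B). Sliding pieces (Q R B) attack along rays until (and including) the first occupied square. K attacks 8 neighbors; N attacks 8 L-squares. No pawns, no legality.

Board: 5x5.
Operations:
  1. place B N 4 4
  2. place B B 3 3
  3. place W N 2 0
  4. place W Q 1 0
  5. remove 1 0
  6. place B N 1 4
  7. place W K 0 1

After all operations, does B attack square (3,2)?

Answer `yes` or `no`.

Op 1: place BN@(4,4)
Op 2: place BB@(3,3)
Op 3: place WN@(2,0)
Op 4: place WQ@(1,0)
Op 5: remove (1,0)
Op 6: place BN@(1,4)
Op 7: place WK@(0,1)
Per-piece attacks for B:
  BN@(1,4): attacks (2,2) (3,3) (0,2)
  BB@(3,3): attacks (4,4) (4,2) (2,4) (2,2) (1,1) (0,0) [ray(1,1) blocked at (4,4)]
  BN@(4,4): attacks (3,2) (2,3)
B attacks (3,2): yes

Answer: yes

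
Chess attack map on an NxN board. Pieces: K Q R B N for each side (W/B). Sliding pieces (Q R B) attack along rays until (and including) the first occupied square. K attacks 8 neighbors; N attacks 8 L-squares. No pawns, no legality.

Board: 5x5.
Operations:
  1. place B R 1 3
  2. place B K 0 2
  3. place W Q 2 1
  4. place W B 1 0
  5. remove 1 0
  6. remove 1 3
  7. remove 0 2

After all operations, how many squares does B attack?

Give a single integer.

Op 1: place BR@(1,3)
Op 2: place BK@(0,2)
Op 3: place WQ@(2,1)
Op 4: place WB@(1,0)
Op 5: remove (1,0)
Op 6: remove (1,3)
Op 7: remove (0,2)
Per-piece attacks for B:
Union (0 distinct): (none)

Answer: 0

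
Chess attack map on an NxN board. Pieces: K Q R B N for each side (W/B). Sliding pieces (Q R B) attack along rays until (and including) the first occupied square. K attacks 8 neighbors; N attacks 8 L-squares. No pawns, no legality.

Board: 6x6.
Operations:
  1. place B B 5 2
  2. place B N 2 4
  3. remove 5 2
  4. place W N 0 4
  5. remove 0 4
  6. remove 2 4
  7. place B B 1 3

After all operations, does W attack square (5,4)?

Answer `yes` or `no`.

Answer: no

Derivation:
Op 1: place BB@(5,2)
Op 2: place BN@(2,4)
Op 3: remove (5,2)
Op 4: place WN@(0,4)
Op 5: remove (0,4)
Op 6: remove (2,4)
Op 7: place BB@(1,3)
Per-piece attacks for W:
W attacks (5,4): no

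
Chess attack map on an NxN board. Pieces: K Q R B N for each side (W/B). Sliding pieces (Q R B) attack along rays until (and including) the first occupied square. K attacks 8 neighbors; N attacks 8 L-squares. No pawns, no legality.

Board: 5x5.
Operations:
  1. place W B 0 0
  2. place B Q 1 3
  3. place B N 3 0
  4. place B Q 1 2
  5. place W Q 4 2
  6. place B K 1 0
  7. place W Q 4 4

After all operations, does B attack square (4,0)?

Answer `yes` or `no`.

Answer: yes

Derivation:
Op 1: place WB@(0,0)
Op 2: place BQ@(1,3)
Op 3: place BN@(3,0)
Op 4: place BQ@(1,2)
Op 5: place WQ@(4,2)
Op 6: place BK@(1,0)
Op 7: place WQ@(4,4)
Per-piece attacks for B:
  BK@(1,0): attacks (1,1) (2,0) (0,0) (2,1) (0,1)
  BQ@(1,2): attacks (1,3) (1,1) (1,0) (2,2) (3,2) (4,2) (0,2) (2,3) (3,4) (2,1) (3,0) (0,3) (0,1) [ray(0,1) blocked at (1,3); ray(0,-1) blocked at (1,0); ray(1,0) blocked at (4,2); ray(1,-1) blocked at (3,0)]
  BQ@(1,3): attacks (1,4) (1,2) (2,3) (3,3) (4,3) (0,3) (2,4) (2,2) (3,1) (4,0) (0,4) (0,2) [ray(0,-1) blocked at (1,2)]
  BN@(3,0): attacks (4,2) (2,2) (1,1)
B attacks (4,0): yes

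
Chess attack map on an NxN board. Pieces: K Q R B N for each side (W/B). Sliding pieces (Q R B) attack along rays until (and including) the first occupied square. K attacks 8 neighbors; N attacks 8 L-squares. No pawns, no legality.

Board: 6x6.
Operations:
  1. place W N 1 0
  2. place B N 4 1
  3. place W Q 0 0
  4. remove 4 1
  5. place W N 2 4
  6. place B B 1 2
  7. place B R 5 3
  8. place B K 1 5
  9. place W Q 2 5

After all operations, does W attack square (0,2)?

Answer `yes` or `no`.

Answer: yes

Derivation:
Op 1: place WN@(1,0)
Op 2: place BN@(4,1)
Op 3: place WQ@(0,0)
Op 4: remove (4,1)
Op 5: place WN@(2,4)
Op 6: place BB@(1,2)
Op 7: place BR@(5,3)
Op 8: place BK@(1,5)
Op 9: place WQ@(2,5)
Per-piece attacks for W:
  WQ@(0,0): attacks (0,1) (0,2) (0,3) (0,4) (0,5) (1,0) (1,1) (2,2) (3,3) (4,4) (5,5) [ray(1,0) blocked at (1,0)]
  WN@(1,0): attacks (2,2) (3,1) (0,2)
  WN@(2,4): attacks (4,5) (0,5) (3,2) (4,3) (1,2) (0,3)
  WQ@(2,5): attacks (2,4) (3,5) (4,5) (5,5) (1,5) (3,4) (4,3) (5,2) (1,4) (0,3) [ray(0,-1) blocked at (2,4); ray(-1,0) blocked at (1,5)]
W attacks (0,2): yes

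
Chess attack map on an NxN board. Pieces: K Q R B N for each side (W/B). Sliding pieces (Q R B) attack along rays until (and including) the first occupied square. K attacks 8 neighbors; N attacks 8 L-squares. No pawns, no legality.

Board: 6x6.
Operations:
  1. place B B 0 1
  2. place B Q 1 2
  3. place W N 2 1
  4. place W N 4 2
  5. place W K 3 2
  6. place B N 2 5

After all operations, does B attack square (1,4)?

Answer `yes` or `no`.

Op 1: place BB@(0,1)
Op 2: place BQ@(1,2)
Op 3: place WN@(2,1)
Op 4: place WN@(4,2)
Op 5: place WK@(3,2)
Op 6: place BN@(2,5)
Per-piece attacks for B:
  BB@(0,1): attacks (1,2) (1,0) [ray(1,1) blocked at (1,2)]
  BQ@(1,2): attacks (1,3) (1,4) (1,5) (1,1) (1,0) (2,2) (3,2) (0,2) (2,3) (3,4) (4,5) (2,1) (0,3) (0,1) [ray(1,0) blocked at (3,2); ray(1,-1) blocked at (2,1); ray(-1,-1) blocked at (0,1)]
  BN@(2,5): attacks (3,3) (4,4) (1,3) (0,4)
B attacks (1,4): yes

Answer: yes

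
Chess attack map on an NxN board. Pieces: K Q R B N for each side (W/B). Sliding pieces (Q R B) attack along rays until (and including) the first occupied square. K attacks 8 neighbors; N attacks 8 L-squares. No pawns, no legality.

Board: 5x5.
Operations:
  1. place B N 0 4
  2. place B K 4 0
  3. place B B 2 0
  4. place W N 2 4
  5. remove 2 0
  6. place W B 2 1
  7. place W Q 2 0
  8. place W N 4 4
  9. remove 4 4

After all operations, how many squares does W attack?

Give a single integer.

Answer: 13

Derivation:
Op 1: place BN@(0,4)
Op 2: place BK@(4,0)
Op 3: place BB@(2,0)
Op 4: place WN@(2,4)
Op 5: remove (2,0)
Op 6: place WB@(2,1)
Op 7: place WQ@(2,0)
Op 8: place WN@(4,4)
Op 9: remove (4,4)
Per-piece attacks for W:
  WQ@(2,0): attacks (2,1) (3,0) (4,0) (1,0) (0,0) (3,1) (4,2) (1,1) (0,2) [ray(0,1) blocked at (2,1); ray(1,0) blocked at (4,0)]
  WB@(2,1): attacks (3,2) (4,3) (3,0) (1,2) (0,3) (1,0)
  WN@(2,4): attacks (3,2) (4,3) (1,2) (0,3)
Union (13 distinct): (0,0) (0,2) (0,3) (1,0) (1,1) (1,2) (2,1) (3,0) (3,1) (3,2) (4,0) (4,2) (4,3)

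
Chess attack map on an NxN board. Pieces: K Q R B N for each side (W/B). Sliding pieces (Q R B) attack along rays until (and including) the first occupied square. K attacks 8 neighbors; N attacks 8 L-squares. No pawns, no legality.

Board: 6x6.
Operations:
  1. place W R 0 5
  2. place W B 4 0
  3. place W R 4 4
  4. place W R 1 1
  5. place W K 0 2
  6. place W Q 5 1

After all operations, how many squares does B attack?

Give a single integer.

Op 1: place WR@(0,5)
Op 2: place WB@(4,0)
Op 3: place WR@(4,4)
Op 4: place WR@(1,1)
Op 5: place WK@(0,2)
Op 6: place WQ@(5,1)
Per-piece attacks for B:
Union (0 distinct): (none)

Answer: 0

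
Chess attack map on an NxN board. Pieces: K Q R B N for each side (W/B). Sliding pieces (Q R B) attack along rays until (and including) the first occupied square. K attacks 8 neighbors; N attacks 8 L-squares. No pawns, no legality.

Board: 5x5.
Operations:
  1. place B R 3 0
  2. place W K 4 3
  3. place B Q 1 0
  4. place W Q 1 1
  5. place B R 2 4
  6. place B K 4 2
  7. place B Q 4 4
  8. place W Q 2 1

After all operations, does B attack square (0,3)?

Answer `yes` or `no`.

Op 1: place BR@(3,0)
Op 2: place WK@(4,3)
Op 3: place BQ@(1,0)
Op 4: place WQ@(1,1)
Op 5: place BR@(2,4)
Op 6: place BK@(4,2)
Op 7: place BQ@(4,4)
Op 8: place WQ@(2,1)
Per-piece attacks for B:
  BQ@(1,0): attacks (1,1) (2,0) (3,0) (0,0) (2,1) (0,1) [ray(0,1) blocked at (1,1); ray(1,0) blocked at (3,0); ray(1,1) blocked at (2,1)]
  BR@(2,4): attacks (2,3) (2,2) (2,1) (3,4) (4,4) (1,4) (0,4) [ray(0,-1) blocked at (2,1); ray(1,0) blocked at (4,4)]
  BR@(3,0): attacks (3,1) (3,2) (3,3) (3,4) (4,0) (2,0) (1,0) [ray(-1,0) blocked at (1,0)]
  BK@(4,2): attacks (4,3) (4,1) (3,2) (3,3) (3,1)
  BQ@(4,4): attacks (4,3) (3,4) (2,4) (3,3) (2,2) (1,1) [ray(0,-1) blocked at (4,3); ray(-1,0) blocked at (2,4); ray(-1,-1) blocked at (1,1)]
B attacks (0,3): no

Answer: no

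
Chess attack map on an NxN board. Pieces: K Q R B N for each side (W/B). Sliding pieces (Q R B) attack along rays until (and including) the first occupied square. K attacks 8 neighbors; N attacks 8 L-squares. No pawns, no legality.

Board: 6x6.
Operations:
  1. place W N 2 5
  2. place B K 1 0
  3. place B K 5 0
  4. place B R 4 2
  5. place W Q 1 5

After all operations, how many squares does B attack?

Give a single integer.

Answer: 16

Derivation:
Op 1: place WN@(2,5)
Op 2: place BK@(1,0)
Op 3: place BK@(5,0)
Op 4: place BR@(4,2)
Op 5: place WQ@(1,5)
Per-piece attacks for B:
  BK@(1,0): attacks (1,1) (2,0) (0,0) (2,1) (0,1)
  BR@(4,2): attacks (4,3) (4,4) (4,5) (4,1) (4,0) (5,2) (3,2) (2,2) (1,2) (0,2)
  BK@(5,0): attacks (5,1) (4,0) (4,1)
Union (16 distinct): (0,0) (0,1) (0,2) (1,1) (1,2) (2,0) (2,1) (2,2) (3,2) (4,0) (4,1) (4,3) (4,4) (4,5) (5,1) (5,2)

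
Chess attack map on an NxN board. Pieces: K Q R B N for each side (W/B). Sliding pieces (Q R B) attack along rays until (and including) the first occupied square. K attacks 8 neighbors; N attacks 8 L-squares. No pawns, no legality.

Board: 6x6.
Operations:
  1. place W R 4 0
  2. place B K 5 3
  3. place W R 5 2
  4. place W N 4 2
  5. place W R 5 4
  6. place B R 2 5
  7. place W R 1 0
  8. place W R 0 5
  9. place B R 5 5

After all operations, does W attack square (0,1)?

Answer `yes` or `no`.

Op 1: place WR@(4,0)
Op 2: place BK@(5,3)
Op 3: place WR@(5,2)
Op 4: place WN@(4,2)
Op 5: place WR@(5,4)
Op 6: place BR@(2,5)
Op 7: place WR@(1,0)
Op 8: place WR@(0,5)
Op 9: place BR@(5,5)
Per-piece attacks for W:
  WR@(0,5): attacks (0,4) (0,3) (0,2) (0,1) (0,0) (1,5) (2,5) [ray(1,0) blocked at (2,5)]
  WR@(1,0): attacks (1,1) (1,2) (1,3) (1,4) (1,5) (2,0) (3,0) (4,0) (0,0) [ray(1,0) blocked at (4,0)]
  WR@(4,0): attacks (4,1) (4,2) (5,0) (3,0) (2,0) (1,0) [ray(0,1) blocked at (4,2); ray(-1,0) blocked at (1,0)]
  WN@(4,2): attacks (5,4) (3,4) (2,3) (5,0) (3,0) (2,1)
  WR@(5,2): attacks (5,3) (5,1) (5,0) (4,2) [ray(0,1) blocked at (5,3); ray(-1,0) blocked at (4,2)]
  WR@(5,4): attacks (5,5) (5,3) (4,4) (3,4) (2,4) (1,4) (0,4) [ray(0,1) blocked at (5,5); ray(0,-1) blocked at (5,3)]
W attacks (0,1): yes

Answer: yes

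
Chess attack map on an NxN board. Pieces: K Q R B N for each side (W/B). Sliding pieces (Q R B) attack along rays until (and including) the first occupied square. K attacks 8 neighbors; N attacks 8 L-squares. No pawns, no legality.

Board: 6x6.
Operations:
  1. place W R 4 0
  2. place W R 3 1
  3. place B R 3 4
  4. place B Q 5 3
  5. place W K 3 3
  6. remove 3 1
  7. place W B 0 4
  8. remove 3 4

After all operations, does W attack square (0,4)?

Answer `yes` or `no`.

Answer: no

Derivation:
Op 1: place WR@(4,0)
Op 2: place WR@(3,1)
Op 3: place BR@(3,4)
Op 4: place BQ@(5,3)
Op 5: place WK@(3,3)
Op 6: remove (3,1)
Op 7: place WB@(0,4)
Op 8: remove (3,4)
Per-piece attacks for W:
  WB@(0,4): attacks (1,5) (1,3) (2,2) (3,1) (4,0) [ray(1,-1) blocked at (4,0)]
  WK@(3,3): attacks (3,4) (3,2) (4,3) (2,3) (4,4) (4,2) (2,4) (2,2)
  WR@(4,0): attacks (4,1) (4,2) (4,3) (4,4) (4,5) (5,0) (3,0) (2,0) (1,0) (0,0)
W attacks (0,4): no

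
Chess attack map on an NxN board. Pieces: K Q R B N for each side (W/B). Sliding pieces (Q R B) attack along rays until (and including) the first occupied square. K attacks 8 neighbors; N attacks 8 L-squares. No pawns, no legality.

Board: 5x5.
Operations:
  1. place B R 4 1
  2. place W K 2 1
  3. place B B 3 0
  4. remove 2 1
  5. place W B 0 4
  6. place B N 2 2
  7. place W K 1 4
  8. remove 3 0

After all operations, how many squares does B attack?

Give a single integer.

Answer: 14

Derivation:
Op 1: place BR@(4,1)
Op 2: place WK@(2,1)
Op 3: place BB@(3,0)
Op 4: remove (2,1)
Op 5: place WB@(0,4)
Op 6: place BN@(2,2)
Op 7: place WK@(1,4)
Op 8: remove (3,0)
Per-piece attacks for B:
  BN@(2,2): attacks (3,4) (4,3) (1,4) (0,3) (3,0) (4,1) (1,0) (0,1)
  BR@(4,1): attacks (4,2) (4,3) (4,4) (4,0) (3,1) (2,1) (1,1) (0,1)
Union (14 distinct): (0,1) (0,3) (1,0) (1,1) (1,4) (2,1) (3,0) (3,1) (3,4) (4,0) (4,1) (4,2) (4,3) (4,4)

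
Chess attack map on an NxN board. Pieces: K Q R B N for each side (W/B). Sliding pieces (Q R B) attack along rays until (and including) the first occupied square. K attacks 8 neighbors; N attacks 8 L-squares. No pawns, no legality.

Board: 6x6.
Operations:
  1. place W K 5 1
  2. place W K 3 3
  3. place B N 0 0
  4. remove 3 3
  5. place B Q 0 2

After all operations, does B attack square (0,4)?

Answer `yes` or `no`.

Answer: yes

Derivation:
Op 1: place WK@(5,1)
Op 2: place WK@(3,3)
Op 3: place BN@(0,0)
Op 4: remove (3,3)
Op 5: place BQ@(0,2)
Per-piece attacks for B:
  BN@(0,0): attacks (1,2) (2,1)
  BQ@(0,2): attacks (0,3) (0,4) (0,5) (0,1) (0,0) (1,2) (2,2) (3,2) (4,2) (5,2) (1,3) (2,4) (3,5) (1,1) (2,0) [ray(0,-1) blocked at (0,0)]
B attacks (0,4): yes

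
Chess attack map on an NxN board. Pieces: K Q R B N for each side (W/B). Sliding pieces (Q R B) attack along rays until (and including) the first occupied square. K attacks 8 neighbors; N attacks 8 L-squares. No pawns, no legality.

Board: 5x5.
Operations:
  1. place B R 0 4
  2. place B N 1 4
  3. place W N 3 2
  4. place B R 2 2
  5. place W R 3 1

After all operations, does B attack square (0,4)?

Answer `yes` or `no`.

Op 1: place BR@(0,4)
Op 2: place BN@(1,4)
Op 3: place WN@(3,2)
Op 4: place BR@(2,2)
Op 5: place WR@(3,1)
Per-piece attacks for B:
  BR@(0,4): attacks (0,3) (0,2) (0,1) (0,0) (1,4) [ray(1,0) blocked at (1,4)]
  BN@(1,4): attacks (2,2) (3,3) (0,2)
  BR@(2,2): attacks (2,3) (2,4) (2,1) (2,0) (3,2) (1,2) (0,2) [ray(1,0) blocked at (3,2)]
B attacks (0,4): no

Answer: no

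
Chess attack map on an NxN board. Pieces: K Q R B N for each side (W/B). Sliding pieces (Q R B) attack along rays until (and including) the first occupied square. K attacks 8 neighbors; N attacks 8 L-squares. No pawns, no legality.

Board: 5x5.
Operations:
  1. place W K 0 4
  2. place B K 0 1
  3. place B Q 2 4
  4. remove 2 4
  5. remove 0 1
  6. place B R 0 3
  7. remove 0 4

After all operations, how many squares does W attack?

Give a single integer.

Op 1: place WK@(0,4)
Op 2: place BK@(0,1)
Op 3: place BQ@(2,4)
Op 4: remove (2,4)
Op 5: remove (0,1)
Op 6: place BR@(0,3)
Op 7: remove (0,4)
Per-piece attacks for W:
Union (0 distinct): (none)

Answer: 0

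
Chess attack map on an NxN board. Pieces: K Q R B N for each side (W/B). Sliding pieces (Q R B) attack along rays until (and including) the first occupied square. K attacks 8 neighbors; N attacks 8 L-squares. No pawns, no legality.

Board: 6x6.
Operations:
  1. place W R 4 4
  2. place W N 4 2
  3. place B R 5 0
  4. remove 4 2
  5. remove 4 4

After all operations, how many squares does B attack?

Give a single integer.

Answer: 10

Derivation:
Op 1: place WR@(4,4)
Op 2: place WN@(4,2)
Op 3: place BR@(5,0)
Op 4: remove (4,2)
Op 5: remove (4,4)
Per-piece attacks for B:
  BR@(5,0): attacks (5,1) (5,2) (5,3) (5,4) (5,5) (4,0) (3,0) (2,0) (1,0) (0,0)
Union (10 distinct): (0,0) (1,0) (2,0) (3,0) (4,0) (5,1) (5,2) (5,3) (5,4) (5,5)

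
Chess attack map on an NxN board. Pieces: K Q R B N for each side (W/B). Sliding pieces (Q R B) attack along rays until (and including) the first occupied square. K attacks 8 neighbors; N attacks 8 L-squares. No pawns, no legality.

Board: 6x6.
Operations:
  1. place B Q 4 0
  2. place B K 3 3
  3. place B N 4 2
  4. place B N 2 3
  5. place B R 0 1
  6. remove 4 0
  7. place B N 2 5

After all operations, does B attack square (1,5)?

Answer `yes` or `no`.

Answer: yes

Derivation:
Op 1: place BQ@(4,0)
Op 2: place BK@(3,3)
Op 3: place BN@(4,2)
Op 4: place BN@(2,3)
Op 5: place BR@(0,1)
Op 6: remove (4,0)
Op 7: place BN@(2,5)
Per-piece attacks for B:
  BR@(0,1): attacks (0,2) (0,3) (0,4) (0,5) (0,0) (1,1) (2,1) (3,1) (4,1) (5,1)
  BN@(2,3): attacks (3,5) (4,4) (1,5) (0,4) (3,1) (4,2) (1,1) (0,2)
  BN@(2,5): attacks (3,3) (4,4) (1,3) (0,4)
  BK@(3,3): attacks (3,4) (3,2) (4,3) (2,3) (4,4) (4,2) (2,4) (2,2)
  BN@(4,2): attacks (5,4) (3,4) (2,3) (5,0) (3,0) (2,1)
B attacks (1,5): yes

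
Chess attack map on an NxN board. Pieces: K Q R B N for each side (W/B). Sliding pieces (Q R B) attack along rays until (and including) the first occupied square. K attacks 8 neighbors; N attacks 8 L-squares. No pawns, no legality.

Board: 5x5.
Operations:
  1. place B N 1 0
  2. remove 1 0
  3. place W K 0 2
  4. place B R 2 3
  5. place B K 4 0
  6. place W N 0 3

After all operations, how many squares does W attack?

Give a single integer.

Op 1: place BN@(1,0)
Op 2: remove (1,0)
Op 3: place WK@(0,2)
Op 4: place BR@(2,3)
Op 5: place BK@(4,0)
Op 6: place WN@(0,3)
Per-piece attacks for W:
  WK@(0,2): attacks (0,3) (0,1) (1,2) (1,3) (1,1)
  WN@(0,3): attacks (2,4) (1,1) (2,2)
Union (7 distinct): (0,1) (0,3) (1,1) (1,2) (1,3) (2,2) (2,4)

Answer: 7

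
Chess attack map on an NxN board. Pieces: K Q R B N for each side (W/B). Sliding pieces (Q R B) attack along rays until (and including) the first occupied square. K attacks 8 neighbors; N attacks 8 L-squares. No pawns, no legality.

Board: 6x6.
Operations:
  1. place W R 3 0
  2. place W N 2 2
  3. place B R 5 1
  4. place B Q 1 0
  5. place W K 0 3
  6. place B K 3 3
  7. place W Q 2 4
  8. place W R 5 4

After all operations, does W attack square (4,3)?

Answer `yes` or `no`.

Op 1: place WR@(3,0)
Op 2: place WN@(2,2)
Op 3: place BR@(5,1)
Op 4: place BQ@(1,0)
Op 5: place WK@(0,3)
Op 6: place BK@(3,3)
Op 7: place WQ@(2,4)
Op 8: place WR@(5,4)
Per-piece attacks for W:
  WK@(0,3): attacks (0,4) (0,2) (1,3) (1,4) (1,2)
  WN@(2,2): attacks (3,4) (4,3) (1,4) (0,3) (3,0) (4,1) (1,0) (0,1)
  WQ@(2,4): attacks (2,5) (2,3) (2,2) (3,4) (4,4) (5,4) (1,4) (0,4) (3,5) (3,3) (1,5) (1,3) (0,2) [ray(0,-1) blocked at (2,2); ray(1,0) blocked at (5,4); ray(1,-1) blocked at (3,3)]
  WR@(3,0): attacks (3,1) (3,2) (3,3) (4,0) (5,0) (2,0) (1,0) [ray(0,1) blocked at (3,3); ray(-1,0) blocked at (1,0)]
  WR@(5,4): attacks (5,5) (5,3) (5,2) (5,1) (4,4) (3,4) (2,4) [ray(0,-1) blocked at (5,1); ray(-1,0) blocked at (2,4)]
W attacks (4,3): yes

Answer: yes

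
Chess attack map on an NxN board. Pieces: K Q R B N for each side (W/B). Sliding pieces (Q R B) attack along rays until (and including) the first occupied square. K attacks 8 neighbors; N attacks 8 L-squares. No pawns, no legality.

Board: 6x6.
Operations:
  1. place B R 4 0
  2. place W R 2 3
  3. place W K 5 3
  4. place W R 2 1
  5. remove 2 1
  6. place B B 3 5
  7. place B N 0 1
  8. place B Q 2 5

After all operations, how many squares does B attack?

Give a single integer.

Answer: 23

Derivation:
Op 1: place BR@(4,0)
Op 2: place WR@(2,3)
Op 3: place WK@(5,3)
Op 4: place WR@(2,1)
Op 5: remove (2,1)
Op 6: place BB@(3,5)
Op 7: place BN@(0,1)
Op 8: place BQ@(2,5)
Per-piece attacks for B:
  BN@(0,1): attacks (1,3) (2,2) (2,0)
  BQ@(2,5): attacks (2,4) (2,3) (3,5) (1,5) (0,5) (3,4) (4,3) (5,2) (1,4) (0,3) [ray(0,-1) blocked at (2,3); ray(1,0) blocked at (3,5)]
  BB@(3,5): attacks (4,4) (5,3) (2,4) (1,3) (0,2) [ray(1,-1) blocked at (5,3)]
  BR@(4,0): attacks (4,1) (4,2) (4,3) (4,4) (4,5) (5,0) (3,0) (2,0) (1,0) (0,0)
Union (23 distinct): (0,0) (0,2) (0,3) (0,5) (1,0) (1,3) (1,4) (1,5) (2,0) (2,2) (2,3) (2,4) (3,0) (3,4) (3,5) (4,1) (4,2) (4,3) (4,4) (4,5) (5,0) (5,2) (5,3)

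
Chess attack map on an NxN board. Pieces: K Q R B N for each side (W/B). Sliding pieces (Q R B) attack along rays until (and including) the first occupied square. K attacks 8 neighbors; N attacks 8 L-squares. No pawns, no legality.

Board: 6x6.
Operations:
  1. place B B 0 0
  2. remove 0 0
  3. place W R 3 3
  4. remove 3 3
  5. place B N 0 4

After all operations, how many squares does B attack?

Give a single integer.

Answer: 3

Derivation:
Op 1: place BB@(0,0)
Op 2: remove (0,0)
Op 3: place WR@(3,3)
Op 4: remove (3,3)
Op 5: place BN@(0,4)
Per-piece attacks for B:
  BN@(0,4): attacks (2,5) (1,2) (2,3)
Union (3 distinct): (1,2) (2,3) (2,5)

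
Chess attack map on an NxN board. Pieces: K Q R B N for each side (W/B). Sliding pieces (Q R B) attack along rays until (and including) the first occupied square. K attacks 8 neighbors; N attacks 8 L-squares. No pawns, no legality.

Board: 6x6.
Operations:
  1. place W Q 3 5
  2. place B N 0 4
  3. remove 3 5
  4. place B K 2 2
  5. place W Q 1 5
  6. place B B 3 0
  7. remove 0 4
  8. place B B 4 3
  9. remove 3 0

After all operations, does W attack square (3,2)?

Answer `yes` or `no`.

Answer: no

Derivation:
Op 1: place WQ@(3,5)
Op 2: place BN@(0,4)
Op 3: remove (3,5)
Op 4: place BK@(2,2)
Op 5: place WQ@(1,5)
Op 6: place BB@(3,0)
Op 7: remove (0,4)
Op 8: place BB@(4,3)
Op 9: remove (3,0)
Per-piece attacks for W:
  WQ@(1,5): attacks (1,4) (1,3) (1,2) (1,1) (1,0) (2,5) (3,5) (4,5) (5,5) (0,5) (2,4) (3,3) (4,2) (5,1) (0,4)
W attacks (3,2): no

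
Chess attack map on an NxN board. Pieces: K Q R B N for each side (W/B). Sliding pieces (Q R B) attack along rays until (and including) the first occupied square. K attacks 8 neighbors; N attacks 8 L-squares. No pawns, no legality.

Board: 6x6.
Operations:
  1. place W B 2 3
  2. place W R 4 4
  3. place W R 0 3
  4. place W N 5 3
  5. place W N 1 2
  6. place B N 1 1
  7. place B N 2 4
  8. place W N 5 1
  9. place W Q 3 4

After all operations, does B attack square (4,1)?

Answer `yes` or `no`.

Op 1: place WB@(2,3)
Op 2: place WR@(4,4)
Op 3: place WR@(0,3)
Op 4: place WN@(5,3)
Op 5: place WN@(1,2)
Op 6: place BN@(1,1)
Op 7: place BN@(2,4)
Op 8: place WN@(5,1)
Op 9: place WQ@(3,4)
Per-piece attacks for B:
  BN@(1,1): attacks (2,3) (3,2) (0,3) (3,0)
  BN@(2,4): attacks (4,5) (0,5) (3,2) (4,3) (1,2) (0,3)
B attacks (4,1): no

Answer: no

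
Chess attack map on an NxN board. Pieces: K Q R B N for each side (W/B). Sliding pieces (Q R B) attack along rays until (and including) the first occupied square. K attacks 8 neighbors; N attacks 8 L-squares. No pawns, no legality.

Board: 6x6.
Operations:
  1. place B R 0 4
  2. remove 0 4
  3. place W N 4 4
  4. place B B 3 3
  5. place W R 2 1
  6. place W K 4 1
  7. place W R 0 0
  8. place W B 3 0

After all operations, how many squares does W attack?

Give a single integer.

Answer: 22

Derivation:
Op 1: place BR@(0,4)
Op 2: remove (0,4)
Op 3: place WN@(4,4)
Op 4: place BB@(3,3)
Op 5: place WR@(2,1)
Op 6: place WK@(4,1)
Op 7: place WR@(0,0)
Op 8: place WB@(3,0)
Per-piece attacks for W:
  WR@(0,0): attacks (0,1) (0,2) (0,3) (0,4) (0,5) (1,0) (2,0) (3,0) [ray(1,0) blocked at (3,0)]
  WR@(2,1): attacks (2,2) (2,3) (2,4) (2,5) (2,0) (3,1) (4,1) (1,1) (0,1) [ray(1,0) blocked at (4,1)]
  WB@(3,0): attacks (4,1) (2,1) [ray(1,1) blocked at (4,1); ray(-1,1) blocked at (2,1)]
  WK@(4,1): attacks (4,2) (4,0) (5,1) (3,1) (5,2) (5,0) (3,2) (3,0)
  WN@(4,4): attacks (2,5) (5,2) (3,2) (2,3)
Union (22 distinct): (0,1) (0,2) (0,3) (0,4) (0,5) (1,0) (1,1) (2,0) (2,1) (2,2) (2,3) (2,4) (2,5) (3,0) (3,1) (3,2) (4,0) (4,1) (4,2) (5,0) (5,1) (5,2)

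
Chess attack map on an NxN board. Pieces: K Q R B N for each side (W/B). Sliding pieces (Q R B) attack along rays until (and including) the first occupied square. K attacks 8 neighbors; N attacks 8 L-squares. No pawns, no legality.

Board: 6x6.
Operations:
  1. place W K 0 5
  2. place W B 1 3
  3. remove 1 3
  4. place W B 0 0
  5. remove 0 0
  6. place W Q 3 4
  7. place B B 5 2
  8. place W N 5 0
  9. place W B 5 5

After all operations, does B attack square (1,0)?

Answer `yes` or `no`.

Answer: no

Derivation:
Op 1: place WK@(0,5)
Op 2: place WB@(1,3)
Op 3: remove (1,3)
Op 4: place WB@(0,0)
Op 5: remove (0,0)
Op 6: place WQ@(3,4)
Op 7: place BB@(5,2)
Op 8: place WN@(5,0)
Op 9: place WB@(5,5)
Per-piece attacks for B:
  BB@(5,2): attacks (4,3) (3,4) (4,1) (3,0) [ray(-1,1) blocked at (3,4)]
B attacks (1,0): no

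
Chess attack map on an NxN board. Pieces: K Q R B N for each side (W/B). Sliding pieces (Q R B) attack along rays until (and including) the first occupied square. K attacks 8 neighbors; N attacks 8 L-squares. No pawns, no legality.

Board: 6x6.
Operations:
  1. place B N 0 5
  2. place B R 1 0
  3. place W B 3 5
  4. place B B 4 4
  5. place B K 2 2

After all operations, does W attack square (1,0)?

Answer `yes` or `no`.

Answer: no

Derivation:
Op 1: place BN@(0,5)
Op 2: place BR@(1,0)
Op 3: place WB@(3,5)
Op 4: place BB@(4,4)
Op 5: place BK@(2,2)
Per-piece attacks for W:
  WB@(3,5): attacks (4,4) (2,4) (1,3) (0,2) [ray(1,-1) blocked at (4,4)]
W attacks (1,0): no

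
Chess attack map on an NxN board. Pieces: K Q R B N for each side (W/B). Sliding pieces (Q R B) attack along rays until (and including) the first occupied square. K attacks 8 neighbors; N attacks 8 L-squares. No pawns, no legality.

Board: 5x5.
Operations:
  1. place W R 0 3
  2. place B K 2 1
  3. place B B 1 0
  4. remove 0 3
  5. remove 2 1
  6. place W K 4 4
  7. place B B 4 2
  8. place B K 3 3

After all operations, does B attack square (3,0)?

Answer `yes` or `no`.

Answer: no

Derivation:
Op 1: place WR@(0,3)
Op 2: place BK@(2,1)
Op 3: place BB@(1,0)
Op 4: remove (0,3)
Op 5: remove (2,1)
Op 6: place WK@(4,4)
Op 7: place BB@(4,2)
Op 8: place BK@(3,3)
Per-piece attacks for B:
  BB@(1,0): attacks (2,1) (3,2) (4,3) (0,1)
  BK@(3,3): attacks (3,4) (3,2) (4,3) (2,3) (4,4) (4,2) (2,4) (2,2)
  BB@(4,2): attacks (3,3) (3,1) (2,0) [ray(-1,1) blocked at (3,3)]
B attacks (3,0): no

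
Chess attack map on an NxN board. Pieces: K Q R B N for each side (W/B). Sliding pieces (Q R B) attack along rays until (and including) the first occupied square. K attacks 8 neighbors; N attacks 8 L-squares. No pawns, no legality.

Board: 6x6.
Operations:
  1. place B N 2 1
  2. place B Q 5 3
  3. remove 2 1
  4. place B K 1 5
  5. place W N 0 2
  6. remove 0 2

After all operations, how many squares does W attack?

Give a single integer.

Op 1: place BN@(2,1)
Op 2: place BQ@(5,3)
Op 3: remove (2,1)
Op 4: place BK@(1,5)
Op 5: place WN@(0,2)
Op 6: remove (0,2)
Per-piece attacks for W:
Union (0 distinct): (none)

Answer: 0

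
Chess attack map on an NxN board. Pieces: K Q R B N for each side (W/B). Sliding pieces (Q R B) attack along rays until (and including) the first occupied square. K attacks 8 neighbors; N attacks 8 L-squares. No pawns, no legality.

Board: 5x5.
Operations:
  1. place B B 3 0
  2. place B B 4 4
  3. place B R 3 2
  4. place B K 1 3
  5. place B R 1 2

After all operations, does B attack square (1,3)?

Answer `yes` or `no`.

Answer: yes

Derivation:
Op 1: place BB@(3,0)
Op 2: place BB@(4,4)
Op 3: place BR@(3,2)
Op 4: place BK@(1,3)
Op 5: place BR@(1,2)
Per-piece attacks for B:
  BR@(1,2): attacks (1,3) (1,1) (1,0) (2,2) (3,2) (0,2) [ray(0,1) blocked at (1,3); ray(1,0) blocked at (3,2)]
  BK@(1,3): attacks (1,4) (1,2) (2,3) (0,3) (2,4) (2,2) (0,4) (0,2)
  BB@(3,0): attacks (4,1) (2,1) (1,2) [ray(-1,1) blocked at (1,2)]
  BR@(3,2): attacks (3,3) (3,4) (3,1) (3,0) (4,2) (2,2) (1,2) [ray(0,-1) blocked at (3,0); ray(-1,0) blocked at (1,2)]
  BB@(4,4): attacks (3,3) (2,2) (1,1) (0,0)
B attacks (1,3): yes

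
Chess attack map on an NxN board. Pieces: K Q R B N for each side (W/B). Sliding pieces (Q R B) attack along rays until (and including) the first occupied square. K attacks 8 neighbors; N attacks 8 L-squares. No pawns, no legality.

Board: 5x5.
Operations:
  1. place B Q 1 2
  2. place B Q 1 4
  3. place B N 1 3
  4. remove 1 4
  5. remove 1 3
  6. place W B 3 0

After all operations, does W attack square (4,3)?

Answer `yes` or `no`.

Answer: no

Derivation:
Op 1: place BQ@(1,2)
Op 2: place BQ@(1,4)
Op 3: place BN@(1,3)
Op 4: remove (1,4)
Op 5: remove (1,3)
Op 6: place WB@(3,0)
Per-piece attacks for W:
  WB@(3,0): attacks (4,1) (2,1) (1,2) [ray(-1,1) blocked at (1,2)]
W attacks (4,3): no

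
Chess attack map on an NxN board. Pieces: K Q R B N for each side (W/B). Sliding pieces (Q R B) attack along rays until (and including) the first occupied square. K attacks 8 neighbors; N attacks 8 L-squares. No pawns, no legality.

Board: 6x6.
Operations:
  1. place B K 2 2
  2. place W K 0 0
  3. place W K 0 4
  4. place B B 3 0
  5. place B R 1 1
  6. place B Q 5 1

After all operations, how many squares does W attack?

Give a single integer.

Answer: 8

Derivation:
Op 1: place BK@(2,2)
Op 2: place WK@(0,0)
Op 3: place WK@(0,4)
Op 4: place BB@(3,0)
Op 5: place BR@(1,1)
Op 6: place BQ@(5,1)
Per-piece attacks for W:
  WK@(0,0): attacks (0,1) (1,0) (1,1)
  WK@(0,4): attacks (0,5) (0,3) (1,4) (1,5) (1,3)
Union (8 distinct): (0,1) (0,3) (0,5) (1,0) (1,1) (1,3) (1,4) (1,5)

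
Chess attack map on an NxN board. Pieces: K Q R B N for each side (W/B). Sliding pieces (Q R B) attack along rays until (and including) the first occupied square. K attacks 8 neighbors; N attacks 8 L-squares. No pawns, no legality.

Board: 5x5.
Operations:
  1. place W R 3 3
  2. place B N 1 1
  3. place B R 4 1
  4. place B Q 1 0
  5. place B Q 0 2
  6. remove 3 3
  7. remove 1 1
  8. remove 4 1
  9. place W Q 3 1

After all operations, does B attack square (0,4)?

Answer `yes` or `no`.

Op 1: place WR@(3,3)
Op 2: place BN@(1,1)
Op 3: place BR@(4,1)
Op 4: place BQ@(1,0)
Op 5: place BQ@(0,2)
Op 6: remove (3,3)
Op 7: remove (1,1)
Op 8: remove (4,1)
Op 9: place WQ@(3,1)
Per-piece attacks for B:
  BQ@(0,2): attacks (0,3) (0,4) (0,1) (0,0) (1,2) (2,2) (3,2) (4,2) (1,3) (2,4) (1,1) (2,0)
  BQ@(1,0): attacks (1,1) (1,2) (1,3) (1,4) (2,0) (3,0) (4,0) (0,0) (2,1) (3,2) (4,3) (0,1)
B attacks (0,4): yes

Answer: yes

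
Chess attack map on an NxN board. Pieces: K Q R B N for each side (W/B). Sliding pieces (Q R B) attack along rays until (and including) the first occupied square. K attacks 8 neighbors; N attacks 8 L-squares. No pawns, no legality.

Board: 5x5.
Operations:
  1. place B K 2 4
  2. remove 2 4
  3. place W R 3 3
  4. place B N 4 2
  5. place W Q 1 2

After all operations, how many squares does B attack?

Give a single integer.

Answer: 4

Derivation:
Op 1: place BK@(2,4)
Op 2: remove (2,4)
Op 3: place WR@(3,3)
Op 4: place BN@(4,2)
Op 5: place WQ@(1,2)
Per-piece attacks for B:
  BN@(4,2): attacks (3,4) (2,3) (3,0) (2,1)
Union (4 distinct): (2,1) (2,3) (3,0) (3,4)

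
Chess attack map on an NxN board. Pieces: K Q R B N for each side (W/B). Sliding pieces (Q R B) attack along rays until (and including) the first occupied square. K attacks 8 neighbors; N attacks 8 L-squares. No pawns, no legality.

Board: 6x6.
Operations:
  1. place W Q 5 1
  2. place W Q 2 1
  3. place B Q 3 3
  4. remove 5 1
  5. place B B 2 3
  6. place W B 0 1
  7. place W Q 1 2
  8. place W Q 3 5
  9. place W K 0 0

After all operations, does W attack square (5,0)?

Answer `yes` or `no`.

Op 1: place WQ@(5,1)
Op 2: place WQ@(2,1)
Op 3: place BQ@(3,3)
Op 4: remove (5,1)
Op 5: place BB@(2,3)
Op 6: place WB@(0,1)
Op 7: place WQ@(1,2)
Op 8: place WQ@(3,5)
Op 9: place WK@(0,0)
Per-piece attacks for W:
  WK@(0,0): attacks (0,1) (1,0) (1,1)
  WB@(0,1): attacks (1,2) (1,0) [ray(1,1) blocked at (1,2)]
  WQ@(1,2): attacks (1,3) (1,4) (1,5) (1,1) (1,0) (2,2) (3,2) (4,2) (5,2) (0,2) (2,3) (2,1) (0,3) (0,1) [ray(1,1) blocked at (2,3); ray(1,-1) blocked at (2,1); ray(-1,-1) blocked at (0,1)]
  WQ@(2,1): attacks (2,2) (2,3) (2,0) (3,1) (4,1) (5,1) (1,1) (0,1) (3,2) (4,3) (5,4) (3,0) (1,2) (1,0) [ray(0,1) blocked at (2,3); ray(-1,0) blocked at (0,1); ray(-1,1) blocked at (1,2)]
  WQ@(3,5): attacks (3,4) (3,3) (4,5) (5,5) (2,5) (1,5) (0,5) (4,4) (5,3) (2,4) (1,3) (0,2) [ray(0,-1) blocked at (3,3)]
W attacks (5,0): no

Answer: no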